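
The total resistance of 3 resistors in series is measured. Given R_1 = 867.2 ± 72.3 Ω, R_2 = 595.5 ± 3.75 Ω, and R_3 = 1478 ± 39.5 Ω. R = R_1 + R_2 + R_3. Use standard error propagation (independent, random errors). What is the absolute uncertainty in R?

R is a linear combination, so absolute uncertainties add in quadrature:
  (δR_1)² = 5230;  (δR_2)² = 14.1;  (δR_3)² = 1560
δR = √(6800) = 82.5 Ω

82.5 Ω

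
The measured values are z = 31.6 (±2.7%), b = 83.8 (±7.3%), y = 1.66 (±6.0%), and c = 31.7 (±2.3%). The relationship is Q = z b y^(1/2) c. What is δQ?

Each factor contributes (exponent × relative error)² to (δQ/Q)²:
  (1·δz/z)² = (1×0.0270)² = 0.000729;  (1·δb/b)² = (1×0.0730)² = 0.00533;  (½·δy/y)² = (0.5×0.0600)² = 0.000900;  (1·δc/c)² = (1×0.0230)² = 0.000529
δQ/Q = √(0.00749) = 0.0865
Q = 1.08e+05, so δQ = 0.0865 × 1.08e+05 = 9360.

9360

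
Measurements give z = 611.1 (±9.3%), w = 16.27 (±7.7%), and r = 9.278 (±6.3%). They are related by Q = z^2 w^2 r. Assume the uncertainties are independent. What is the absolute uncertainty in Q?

2.29e+08

Since Q is a product/quotient, work with relative uncertainties:
  (2·δz/z)² = (2×0.0930)² = 0.0346;  (2·δw/w)² = (2×0.0770)² = 0.0237;  (1·δr/r)² = (1×0.0630)² = 0.00397
δQ/Q = √(0.0623) = 0.250
Q = 9.172e+08, so δQ = 0.250 × 9.172e+08 = 2.29e+08.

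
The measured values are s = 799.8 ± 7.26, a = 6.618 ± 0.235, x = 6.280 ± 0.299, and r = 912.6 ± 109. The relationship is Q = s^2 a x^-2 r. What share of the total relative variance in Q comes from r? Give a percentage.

57.2%

(δQ/Q)² = (2·δs/s)² + (1·δa/a)² + (-2·δx/x)² + (1·δr/r)²
  s term: (2×0.00908)² = 0.000330
  a term: (1×0.0355)² = 0.00126
  x term: (-2×0.0476)² = 0.00907
  r term: (1×0.119)² = 0.0143
Total = 0.0249. Share from r = 0.0143/0.0249 = 0.572.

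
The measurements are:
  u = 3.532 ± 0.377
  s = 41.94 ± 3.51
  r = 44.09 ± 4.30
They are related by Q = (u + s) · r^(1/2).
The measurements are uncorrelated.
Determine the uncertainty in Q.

Let w = u + s = 45.47. δw = √(δu² + δs²) = √(0.142 + 12.3) = 3.53, so δw/w = 0.0776.
Q is then a monomial in w, r:
δQ/Q = √((δw/w)² + (½·δr/r)²) = √(0.00603 + 0.00238) = 0.0917
Q = 301.9, so δQ = 0.0917 × 301.9 = 27.7.

27.7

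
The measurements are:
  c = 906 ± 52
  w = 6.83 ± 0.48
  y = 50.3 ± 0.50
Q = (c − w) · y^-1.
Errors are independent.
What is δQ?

Let u = c − w = 899. δu = √(δc² + δw²) = √(2700 + 0.230) = 52.0, so δu/u = 0.0578.
Q is then a monomial in u, y:
δQ/Q = √((δu/u)² + (-1·δy/y)²) = √(0.00334 + 9.88e-05) = 0.0587
Q = 17.9, so δQ = 0.0587 × 17.9 = 1.05.

1.05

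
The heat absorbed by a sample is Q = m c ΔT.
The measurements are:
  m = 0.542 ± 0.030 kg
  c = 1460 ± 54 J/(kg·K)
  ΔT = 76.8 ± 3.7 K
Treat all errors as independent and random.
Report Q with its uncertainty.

60800 ± 4990 J

Products/powers → add relative errors in quadrature, weighted by exponent:
  (1·δm/m)² = (1×0.0554)² = 0.00306;  (1·δc/c)² = (1×0.0370)² = 0.00137;  (1·δΔT/ΔT)² = (1×0.0482)² = 0.00232
δQ/Q = √(0.00675) = 0.0822
Q = 60800 J, so δQ = 0.0822 × 60800 = 4990 J.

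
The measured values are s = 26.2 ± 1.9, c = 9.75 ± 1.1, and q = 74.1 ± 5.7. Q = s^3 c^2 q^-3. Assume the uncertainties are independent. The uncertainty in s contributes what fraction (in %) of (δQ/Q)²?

31.2%

(δQ/Q)² = (3·δs/s)² + (2·δc/c)² + (-3·δq/q)²
  s term: (3×0.0725)² = 0.0473
  c term: (2×0.113)² = 0.0509
  q term: (-3×0.0769)² = 0.0533
Total = 0.151. Share from s = 0.0473/0.151 = 0.312.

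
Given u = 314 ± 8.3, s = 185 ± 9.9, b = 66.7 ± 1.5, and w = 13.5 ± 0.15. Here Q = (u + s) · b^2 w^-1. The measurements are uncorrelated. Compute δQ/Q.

Let h = u + s = 499. δh = √(δu² + δs²) = √(68.9 + 98.0) = 12.9, so δh/h = 0.0259.
Q is then a monomial in h, b, w:
δQ/Q = √((δh/h)² + (2·δb/b)² + (-1·δw/w)²) = √(0.000670 + 0.00202 + 0.000123) = 0.0531

0.0531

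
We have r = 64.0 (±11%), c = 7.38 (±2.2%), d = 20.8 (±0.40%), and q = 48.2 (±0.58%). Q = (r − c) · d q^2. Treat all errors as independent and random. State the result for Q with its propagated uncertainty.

Let u = r − c = 56.6. δu = √(δr² + δc²) = √(49.6 + 0.0264) = 7.04, so δu/u = 0.124.
Q is then a monomial in u, d, q:
δQ/Q = √((δu/u)² + (1·δd/d)² + (2·δq/q)²) = √(0.0155 + 1.6e-05 + 0.000135) = 0.125
Q = 2.74e+06, so δQ = 0.125 × 2.74e+06 = 3.42e+05.

(2.74 ± 0.342) × 10^6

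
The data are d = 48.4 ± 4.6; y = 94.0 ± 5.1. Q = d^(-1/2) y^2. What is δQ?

For a monomial Q ∝ d^(-1/2), y^2, fractional errors add in quadrature:
  (−½·δd/d)² = (-0.5×0.0950)² = 0.00226;  (2·δy/y)² = (2×0.0543)² = 0.0118
δQ/Q = √(0.0140) = 0.118
Q = 1270, so δQ = 0.118 × 1270 = 150.

150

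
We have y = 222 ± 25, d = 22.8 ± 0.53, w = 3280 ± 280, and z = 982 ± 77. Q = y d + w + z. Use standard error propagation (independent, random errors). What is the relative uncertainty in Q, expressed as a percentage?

6.98%

Let p = y·d = 5060. δp/p = √((1·δy/y)² + (1·δd/d)²) = √(0.0127 + 0.000540) = 0.115, so δp = 582.
Q = p + w + z: δQ = √(δp² + δw² + δz²) = √(3.39e+05 + 78400 + 5930) = 650
Q = 9320, so δQ/Q = 650/9320 = 0.0698.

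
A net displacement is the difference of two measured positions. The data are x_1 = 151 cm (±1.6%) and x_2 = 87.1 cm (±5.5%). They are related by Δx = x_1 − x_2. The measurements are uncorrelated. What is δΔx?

5.37 cm

For a sum/difference, combine absolute errors in quadrature:
  (δx_1)² = 5.84;  (δx_2)² = 22.9
δΔx = √(28.8) = 5.37 cm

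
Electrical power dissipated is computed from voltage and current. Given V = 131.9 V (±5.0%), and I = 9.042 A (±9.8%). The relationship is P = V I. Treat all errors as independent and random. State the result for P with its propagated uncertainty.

Relative error in a monomial: (δP/P)² = Σ (nᵢ · δxᵢ/xᵢ)².
  (1·δV/V)² = (1×0.0500)² = 0.00250;  (1·δI/I)² = (1×0.0980)² = 0.00960
δP/P = √(0.0121) = 0.110
P = 1193 W, so δP = 0.110 × 1193 = 131 W.

1193 ± 131 W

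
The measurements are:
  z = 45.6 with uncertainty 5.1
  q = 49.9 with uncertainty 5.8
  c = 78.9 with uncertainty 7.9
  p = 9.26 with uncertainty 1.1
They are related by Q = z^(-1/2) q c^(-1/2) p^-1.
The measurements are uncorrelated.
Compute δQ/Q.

For a monomial Q ∝ z^(-1/2), q, c^(-1/2), p^-1, fractional errors add in quadrature:
  (−½·δz/z)² = (-0.5×0.112)² = 0.00313;  (1·δq/q)² = (1×0.116)² = 0.0135;  (−½·δc/c)² = (-0.5×0.100)² = 0.00251;  (-1·δp/p)² = (-1×0.119)² = 0.0141
δQ/Q = √(0.0333) = 0.182

0.182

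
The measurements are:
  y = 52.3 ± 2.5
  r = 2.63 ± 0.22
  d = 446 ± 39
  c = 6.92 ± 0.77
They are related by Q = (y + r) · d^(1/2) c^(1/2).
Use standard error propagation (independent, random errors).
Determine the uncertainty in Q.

257

Let u = y + r = 54.9. δu = √(δy² + δr²) = √(6.25 + 0.0484) = 2.51, so δu/u = 0.0457.
Q is then a monomial in u, d, c:
δQ/Q = √((δu/u)² + (½·δd/d)² + (½·δc/c)²) = √(0.00209 + 0.00191 + 0.00310) = 0.0842
Q = 3050, so δQ = 0.0842 × 3050 = 257.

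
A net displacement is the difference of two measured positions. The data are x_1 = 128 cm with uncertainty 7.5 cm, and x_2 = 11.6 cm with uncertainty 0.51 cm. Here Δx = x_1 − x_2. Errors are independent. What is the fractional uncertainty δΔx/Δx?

Each term contributes (cᵢ δxᵢ)² to (δΔx)²:
  (δx_1)² = 56.2;  (δx_2)² = 0.260
δΔx = √(56.5) = 7.52 cm
Δx = 116 cm, so δΔx/Δx = 7.52/116 = 0.0646.

0.0646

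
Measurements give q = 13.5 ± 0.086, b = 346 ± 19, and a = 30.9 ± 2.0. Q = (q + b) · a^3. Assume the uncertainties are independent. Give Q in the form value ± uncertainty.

(1.06 ± 0.213) × 10^7

Let u = q + b = 360. δu = √(δq² + δb²) = √(0.00740 + 361) = 19.0, so δu/u = 0.0529.
Q is then a monomial in u, a:
δQ/Q = √((δu/u)² + (3·δa/a)²) = √(0.00279 + 0.0377) = 0.201
Q = 1.06e+07, so δQ = 0.201 × 1.06e+07 = 2.13e+06.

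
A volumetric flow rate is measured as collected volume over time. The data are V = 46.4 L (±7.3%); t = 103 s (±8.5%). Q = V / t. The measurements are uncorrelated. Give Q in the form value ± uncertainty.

0.450 ± 0.0505 L/s

For a monomial Q ∝ V, t^-1, fractional errors add in quadrature:
  (1·δV/V)² = (1×0.0730)² = 0.00533;  (-1·δt/t)² = (-1×0.0850)² = 0.00723
δQ/Q = √(0.0126) = 0.112
Q = 0.450 L/s, so δQ = 0.112 × 0.450 = 0.0505 L/s.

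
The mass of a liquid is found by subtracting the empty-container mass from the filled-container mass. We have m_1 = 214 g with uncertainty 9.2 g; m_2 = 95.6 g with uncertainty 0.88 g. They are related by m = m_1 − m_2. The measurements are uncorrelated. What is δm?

9.24 g

Absolute uncertainties add in quadrature for a linear combination:
  (δm_1)² = 84.6;  (δm_2)² = 0.774
δm = √(85.4) = 9.24 g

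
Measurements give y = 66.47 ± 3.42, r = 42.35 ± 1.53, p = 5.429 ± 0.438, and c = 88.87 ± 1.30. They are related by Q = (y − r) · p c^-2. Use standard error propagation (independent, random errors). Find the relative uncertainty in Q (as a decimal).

Let u = y − r = 24.12. δu = √(δy² + δr²) = √(11.7 + 2.34) = 3.75, so δu/u = 0.155.
Q is then a monomial in u, p, c:
δQ/Q = √((δu/u)² + (1·δp/p)² + (-2·δc/c)²) = √(0.0241 + 0.00651 + 0.000856) = 0.177

0.177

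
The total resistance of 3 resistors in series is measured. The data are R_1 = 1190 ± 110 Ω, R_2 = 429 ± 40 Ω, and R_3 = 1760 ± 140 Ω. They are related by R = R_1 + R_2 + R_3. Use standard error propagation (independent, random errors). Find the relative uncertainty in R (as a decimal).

0.0540

Each term contributes (cᵢ δxᵢ)² to (δR)²:
  (δR_1)² = 12100;  (δR_2)² = 1600;  (δR_3)² = 19600
δR = √(33300) = 182 Ω
R = 3380 Ω, so δR/R = 182/3380 = 0.0540.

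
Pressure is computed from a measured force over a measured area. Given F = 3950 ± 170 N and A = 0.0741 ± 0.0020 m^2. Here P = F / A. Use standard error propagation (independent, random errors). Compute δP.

2710 Pa

Relative error in a monomial: (δP/P)² = Σ (nᵢ · δxᵢ/xᵢ)².
  (1·δF/F)² = (1×0.0430)² = 0.00185;  (-1·δA/A)² = (-1×0.0270)² = 0.000728
δP/P = √(0.00258) = 0.0508
P = 53300 Pa, so δP = 0.0508 × 53300 = 2710 Pa.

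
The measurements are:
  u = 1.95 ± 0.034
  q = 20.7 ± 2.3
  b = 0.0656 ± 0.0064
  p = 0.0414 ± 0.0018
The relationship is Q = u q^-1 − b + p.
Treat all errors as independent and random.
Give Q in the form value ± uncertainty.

0.0700 ± 0.0125

Let w = u·q^-1 = 0.0942. δw/w = √((1·δu/u)² + (-1·δq/q)²) = √(0.000304 + 0.0123) = 0.112, so δw = 0.0106.
Q = w − b + p: δQ = √(δw² + δb² + δp²) = √(0.000112 + 4.1e-05 + 3.24e-06) = 0.0125
Q = 0.0700.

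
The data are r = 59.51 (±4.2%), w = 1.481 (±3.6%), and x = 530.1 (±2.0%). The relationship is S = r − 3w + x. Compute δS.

10.9

Absolute uncertainties add in quadrature for a linear combination:
  (δr)² = 6.25;  (3·δw)² = 0.0256;  (δx)² = 112
δS = √(119) = 10.9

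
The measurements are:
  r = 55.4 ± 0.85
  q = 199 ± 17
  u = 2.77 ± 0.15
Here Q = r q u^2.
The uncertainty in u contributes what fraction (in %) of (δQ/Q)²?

(δQ/Q)² = (1·δr/r)² + (1·δq/q)² + (2·δu/u)²
  r term: (1×0.0153)² = 0.000235
  q term: (1×0.0854)² = 0.00730
  u term: (2×0.0542)² = 0.0117
Total = 0.0193. Share from u = 0.0117/0.0193 = 0.609.

60.9%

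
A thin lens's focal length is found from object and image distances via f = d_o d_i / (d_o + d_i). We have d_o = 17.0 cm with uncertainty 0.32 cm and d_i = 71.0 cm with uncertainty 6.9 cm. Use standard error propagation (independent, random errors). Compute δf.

∂f/∂d_o = (d_i/(d_o+d_i))² = 0.651;  ∂f/∂d_i = (d_o/(d_o+d_i))² = 0.0373
δf = √((∂f/∂d_o · δd_o)² + (∂f/∂d_i · δd_i)²) = √(0.0434 + 0.0663) = 0.331 cm

0.331 cm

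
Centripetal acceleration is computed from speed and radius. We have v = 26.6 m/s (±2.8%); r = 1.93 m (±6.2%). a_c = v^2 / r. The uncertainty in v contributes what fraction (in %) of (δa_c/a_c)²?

(δa_c/a_c)² = (2·δv/v)² + (-1·δr/r)²
  v term: (2×0.0280)² = 0.00314
  r term: (-1×0.0620)² = 0.00384
Total = 0.00698. Share from v = 0.00314/0.00698 = 0.449.

44.9%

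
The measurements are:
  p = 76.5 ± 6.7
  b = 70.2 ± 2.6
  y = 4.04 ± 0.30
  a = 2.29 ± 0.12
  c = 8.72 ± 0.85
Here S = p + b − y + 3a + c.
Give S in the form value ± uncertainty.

158 ± 7.25

For a sum/difference, combine absolute errors in quadrature:
  (δp)² = 44.9;  (δb)² = 6.76;  (δy)² = 0.0900;  (3·δa)² = 0.130;  (δc)² = 0.722
δS = √(52.6) = 7.25
S = 158.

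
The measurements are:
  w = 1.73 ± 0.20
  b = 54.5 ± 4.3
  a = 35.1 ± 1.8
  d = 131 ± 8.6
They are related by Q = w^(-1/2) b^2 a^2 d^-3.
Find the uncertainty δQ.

0.345

Relative error in a monomial: (δQ/Q)² = Σ (nᵢ · δxᵢ/xᵢ)².
  (−½·δw/w)² = (-0.5×0.116)² = 0.00334;  (2·δb/b)² = (2×0.0789)² = 0.0249;  (2·δa/a)² = (2×0.0513)² = 0.0105;  (-3·δd/d)² = (-3×0.0656)² = 0.0388
δQ/Q = √(0.0775) = 0.278
Q = 1.24, so δQ = 0.278 × 1.24 = 0.345.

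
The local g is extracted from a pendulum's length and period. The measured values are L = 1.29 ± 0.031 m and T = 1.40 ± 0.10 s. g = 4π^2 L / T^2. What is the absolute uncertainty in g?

3.76 m/s^2

g is a product of powers, so relative uncertainties combine in quadrature:
  (1·δL/L)² = (1×0.0240)² = 0.000577;  (-2·δT/T)² = (-2×0.0714)² = 0.0204
δg/g = √(0.0210) = 0.145
g = 26.0 m/s^2, so δg = 0.145 × 26.0 = 3.76 m/s^2.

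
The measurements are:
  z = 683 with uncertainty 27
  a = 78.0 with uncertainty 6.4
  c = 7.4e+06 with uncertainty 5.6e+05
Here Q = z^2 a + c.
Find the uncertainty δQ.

4.18e+06

Let p = z^2·a = 3.64e+07. δp/p = √((2·δz/z)² + (1·δa/a)²) = √(0.00625 + 0.00673) = 0.114, so δp = 4.15e+06.
Q = p + c: δQ = √(δp² + δc²) = √(1.72e+13 + 3.14e+11) = 4.18e+06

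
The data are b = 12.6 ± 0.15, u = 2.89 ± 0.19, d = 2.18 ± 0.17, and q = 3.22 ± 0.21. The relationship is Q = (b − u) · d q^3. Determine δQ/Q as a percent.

Let w = b − u = 9.71. δw = √(δb² + δu²) = √(0.0225 + 0.0361) = 0.242, so δw/w = 0.0249.
Q is then a monomial in w, d, q:
δQ/Q = √((δw/w)² + (1·δd/d)² + (3·δq/q)²) = √(0.000622 + 0.00608 + 0.0383) = 0.212

21.2%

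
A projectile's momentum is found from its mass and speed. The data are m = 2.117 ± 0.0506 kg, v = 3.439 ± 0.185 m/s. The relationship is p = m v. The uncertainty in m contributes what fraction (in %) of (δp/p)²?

(δp/p)² = (1·δm/m)² + (1·δv/v)²
  m term: (1×0.0239)² = 0.000571
  v term: (1×0.0538)² = 0.00289
Total = 0.00347. Share from m = 0.000571/0.00347 = 0.165.

16.5%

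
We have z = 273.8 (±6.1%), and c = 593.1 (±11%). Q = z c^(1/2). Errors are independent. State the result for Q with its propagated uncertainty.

Each factor contributes (exponent × relative error)² to (δQ/Q)²:
  (1·δz/z)² = (1×0.0610)² = 0.00372;  (½·δc/c)² = (0.5×0.110)² = 0.00302
δQ/Q = √(0.00675) = 0.0821
Q = 6668, so δQ = 0.0821 × 6668 = 548.

6668 ± 548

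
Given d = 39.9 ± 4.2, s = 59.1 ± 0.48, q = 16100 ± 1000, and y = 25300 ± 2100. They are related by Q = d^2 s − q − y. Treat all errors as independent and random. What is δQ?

Let p = d^2·s = 94100. δp/p = √((2·δd/d)² + (1·δs/s)²) = √(0.0443 + 6.6e-05) = 0.211, so δp = 19800.
Q = p − q − y: δQ = √(δp² + δq² + δy²) = √(3.93e+08 + 1e+06 + 4.41e+06) = 20000

20000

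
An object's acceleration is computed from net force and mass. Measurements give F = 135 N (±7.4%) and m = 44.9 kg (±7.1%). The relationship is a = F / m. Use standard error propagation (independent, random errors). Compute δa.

Products/powers → add relative errors in quadrature, weighted by exponent:
  (1·δF/F)² = (1×0.0740)² = 0.00548;  (-1·δm/m)² = (-1×0.0710)² = 0.00504
δa/a = √(0.0105) = 0.103
a = 3.01 m/s^2, so δa = 0.103 × 3.01 = 0.308 m/s^2.

0.308 m/s^2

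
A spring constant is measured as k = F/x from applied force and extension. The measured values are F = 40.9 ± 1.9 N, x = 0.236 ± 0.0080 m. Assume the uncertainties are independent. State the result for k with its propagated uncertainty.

173 ± 9.97 N/m

Each factor contributes (exponent × relative error)² to (δk/k)²:
  (1·δF/F)² = (1×0.0465)² = 0.00216;  (-1·δx/x)² = (-1×0.0339)² = 0.00115
δk/k = √(0.00331) = 0.0575
k = 173 N/m, so δk = 0.0575 × 173 = 9.97 N/m.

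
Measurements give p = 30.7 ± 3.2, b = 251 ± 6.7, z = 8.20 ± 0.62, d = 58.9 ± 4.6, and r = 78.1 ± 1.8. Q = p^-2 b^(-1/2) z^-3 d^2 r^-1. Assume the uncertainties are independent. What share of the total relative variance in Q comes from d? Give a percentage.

(δQ/Q)² = (-2·δp/p)² + (−½·δb/b)² + (-3·δz/z)² + (2·δd/d)² + (-1·δr/r)²
  p term: (-2×0.104)² = 0.0435
  b term: (-0.5×0.0267)² = 0.000178
  z term: (-3×0.0756)² = 0.0515
  d term: (2×0.0781)² = 0.0244
  r term: (-1×0.0230)² = 0.000531
Total = 0.120. Share from d = 0.0244/0.120 = 0.203.

20.3%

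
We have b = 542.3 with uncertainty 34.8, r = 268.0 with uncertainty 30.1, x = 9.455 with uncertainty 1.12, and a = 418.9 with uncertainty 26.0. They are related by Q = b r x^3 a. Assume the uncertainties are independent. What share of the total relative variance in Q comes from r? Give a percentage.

(δQ/Q)² = (1·δb/b)² + (1·δr/r)² + (3·δx/x)² + (1·δa/a)²
  b term: (1×0.0642)² = 0.00412
  r term: (1×0.112)² = 0.0126
  x term: (3×0.118)² = 0.126
  a term: (1×0.0621)² = 0.00385
Total = 0.147. Share from r = 0.0126/0.147 = 0.0859.

8.59%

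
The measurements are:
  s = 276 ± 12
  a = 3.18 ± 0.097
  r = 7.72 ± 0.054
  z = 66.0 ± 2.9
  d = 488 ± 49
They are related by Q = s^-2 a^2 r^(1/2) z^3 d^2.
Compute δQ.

For a monomial Q ∝ s^-2, a^2, r^(1/2), z^3, d^2, fractional errors add in quadrature:
  (-2·δs/s)² = (-2×0.0435)² = 0.00756;  (2·δa/a)² = (2×0.0305)² = 0.00372;  (½·δr/r)² = (0.5×0.00699)² = 1.22e-05;  (3·δz/z)² = (3×0.0439)² = 0.0174;  (2·δd/d)² = (2×0.100)² = 0.0403
δQ/Q = √(0.0690) = 0.263
Q = 2.53e+07, so δQ = 0.263 × 2.53e+07 = 6.63e+06.

6.63e+06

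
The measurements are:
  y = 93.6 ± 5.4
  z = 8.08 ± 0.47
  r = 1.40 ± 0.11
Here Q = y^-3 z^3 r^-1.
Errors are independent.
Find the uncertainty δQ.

0.000119

Relative error in a monomial: (δQ/Q)² = Σ (nᵢ · δxᵢ/xᵢ)².
  (-3·δy/y)² = (-3×0.0577)² = 0.0300;  (3·δz/z)² = (3×0.0582)² = 0.0305;  (-1·δr/r)² = (-1×0.0786)² = 0.00617
δQ/Q = √(0.0666) = 0.258
Q = 0.000459, so δQ = 0.258 × 0.000459 = 0.000119.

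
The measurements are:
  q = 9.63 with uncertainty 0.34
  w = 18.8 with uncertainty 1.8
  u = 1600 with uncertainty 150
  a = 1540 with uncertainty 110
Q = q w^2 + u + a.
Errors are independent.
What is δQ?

688

Let p = q·w^2 = 3400. δp/p = √((1·δq/q)² + (2·δw/w)²) = √(0.00125 + 0.0367) = 0.195, so δp = 663.
Q = p + u + a: δQ = √(δp² + δu² + δa²) = √(4.39e+05 + 22500 + 12100) = 688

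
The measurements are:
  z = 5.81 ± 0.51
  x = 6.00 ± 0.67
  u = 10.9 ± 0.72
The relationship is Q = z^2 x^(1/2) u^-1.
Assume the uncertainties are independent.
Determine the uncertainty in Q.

Each factor contributes (exponent × relative error)² to (δQ/Q)²:
  (2·δz/z)² = (2×0.0878)² = 0.0308;  (½·δx/x)² = (0.5×0.112)² = 0.00312;  (-1·δu/u)² = (-1×0.0661)² = 0.00436
δQ/Q = √(0.0383) = 0.196
Q = 7.59, so δQ = 0.196 × 7.59 = 1.48.

1.48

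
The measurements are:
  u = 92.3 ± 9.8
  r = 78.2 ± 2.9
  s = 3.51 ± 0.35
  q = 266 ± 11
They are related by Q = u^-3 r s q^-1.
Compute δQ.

Products/powers → add relative errors in quadrature, weighted by exponent:
  (-3·δu/u)² = (-3×0.106)² = 0.101;  (1·δr/r)² = (1×0.0371)² = 0.00138;  (1·δs/s)² = (1×0.0997)² = 0.00994;  (-1·δq/q)² = (-1×0.0414)² = 0.00171
δQ/Q = √(0.114) = 0.338
Q = 1.31e-06, so δQ = 0.338 × 1.31e-06 = 4.44e-07.

4.44e-07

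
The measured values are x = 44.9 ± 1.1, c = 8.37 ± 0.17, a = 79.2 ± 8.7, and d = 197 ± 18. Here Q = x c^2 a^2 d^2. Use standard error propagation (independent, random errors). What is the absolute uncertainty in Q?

Since Q is a product/quotient, work with relative uncertainties:
  (1·δx/x)² = (1×0.0245)² = 0.000600;  (2·δc/c)² = (2×0.0203)² = 0.00165;  (2·δa/a)² = (2×0.110)² = 0.0483;  (2·δd/d)² = (2×0.0914)² = 0.0334
δQ/Q = √(0.0839) = 0.290
Q = 7.66e+11, so δQ = 0.290 × 7.66e+11 = 2.22e+11.

2.22e+11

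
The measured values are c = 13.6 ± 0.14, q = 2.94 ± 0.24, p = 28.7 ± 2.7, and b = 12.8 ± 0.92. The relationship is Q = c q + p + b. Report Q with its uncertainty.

Let w = c·q = 40.0. δw/w = √((1·δc/c)² + (1·δq/q)²) = √(0.000106 + 0.00666) = 0.0823, so δw = 3.29.
Q = w + p + b: δQ = √(δw² + δp² + δb²) = √(10.8 + 7.29 + 0.846) = 4.35
Q = 81.5.

81.5 ± 4.35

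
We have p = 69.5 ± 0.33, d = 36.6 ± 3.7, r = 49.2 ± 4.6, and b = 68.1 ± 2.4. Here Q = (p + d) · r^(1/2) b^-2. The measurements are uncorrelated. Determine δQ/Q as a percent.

Let u = p + d = 106. δu = √(δp² + δd²) = √(0.109 + 13.7) = 3.71, so δu/u = 0.0350.
Q is then a monomial in u, r, b:
δQ/Q = √((δu/u)² + (½·δr/r)² + (-2·δb/b)²) = √(0.00123 + 0.00219 + 0.00497) = 0.0915

9.15%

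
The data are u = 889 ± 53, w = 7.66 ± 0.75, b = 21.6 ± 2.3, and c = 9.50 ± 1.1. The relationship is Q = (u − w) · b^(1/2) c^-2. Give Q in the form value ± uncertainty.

Let h = u − w = 881. δh = √(δu² + δw²) = √(2810 + 0.562) = 53.0, so δh/h = 0.0601.
Q is then a monomial in h, b, c:
δQ/Q = √((δh/h)² + (½·δb/b)² + (-2·δc/c)²) = √(0.00362 + 0.00283 + 0.0536) = 0.245
Q = 45.4, so δQ = 0.245 × 45.4 = 11.1.

45.4 ± 11.1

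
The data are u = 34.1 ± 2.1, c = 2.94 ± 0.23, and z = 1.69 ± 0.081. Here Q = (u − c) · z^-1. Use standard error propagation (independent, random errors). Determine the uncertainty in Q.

Let w = u − c = 31.2. δw = √(δu² + δc²) = √(4.41 + 0.0529) = 2.11, so δw/w = 0.0678.
Q is then a monomial in w, z:
δQ/Q = √((δw/w)² + (-1·δz/z)²) = √(0.00460 + 0.00230) = 0.0830
Q = 18.4, so δQ = 0.0830 × 18.4 = 1.53.

1.53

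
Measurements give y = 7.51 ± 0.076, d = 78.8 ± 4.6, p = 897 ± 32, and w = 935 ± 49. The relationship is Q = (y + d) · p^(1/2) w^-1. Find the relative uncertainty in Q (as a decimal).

0.0768

Let u = y + d = 86.3. δu = √(δy² + δd²) = √(0.00578 + 21.2) = 4.60, so δu/u = 0.0533.
Q is then a monomial in u, p, w:
δQ/Q = √((δu/u)² + (½·δp/p)² + (-1·δw/w)²) = √(0.00284 + 0.000318 + 0.00275) = 0.0768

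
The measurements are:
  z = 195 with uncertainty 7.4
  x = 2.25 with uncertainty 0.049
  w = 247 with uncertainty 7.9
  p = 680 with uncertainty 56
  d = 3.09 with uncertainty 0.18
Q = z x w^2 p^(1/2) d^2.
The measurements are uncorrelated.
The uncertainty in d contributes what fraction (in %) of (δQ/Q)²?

63.8%

(δQ/Q)² = (1·δz/z)² + (1·δx/x)² + (2·δw/w)² + (½·δp/p)² + (2·δd/d)²
  z term: (1×0.0379)² = 0.00144
  x term: (1×0.0218)² = 0.000474
  w term: (2×0.0320)² = 0.00409
  p term: (0.5×0.0824)² = 0.00170
  d term: (2×0.0583)² = 0.0136
Total = 0.0213. Share from d = 0.0136/0.0213 = 0.638.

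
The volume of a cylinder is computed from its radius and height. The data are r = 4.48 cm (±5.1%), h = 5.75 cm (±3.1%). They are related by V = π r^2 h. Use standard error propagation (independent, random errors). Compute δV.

Products/powers → add relative errors in quadrature, weighted by exponent:
  (2·δr/r)² = (2×0.0510)² = 0.0104;  (1·δh/h)² = (1×0.0310)² = 0.000961
δV/V = √(0.0114) = 0.107
V = 363 cm^3, so δV = 0.107 × 363 = 38.7 cm^3.

38.7 cm^3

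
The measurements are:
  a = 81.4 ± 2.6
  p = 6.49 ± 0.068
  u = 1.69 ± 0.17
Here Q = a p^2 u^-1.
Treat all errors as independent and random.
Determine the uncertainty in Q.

218

Since Q is a product/quotient, work with relative uncertainties:
  (1·δa/a)² = (1×0.0319)² = 0.00102;  (2·δp/p)² = (2×0.0105)² = 0.000439;  (-1·δu/u)² = (-1×0.101)² = 0.0101
δQ/Q = √(0.0116) = 0.108
Q = 2030, so δQ = 0.108 × 2030 = 218.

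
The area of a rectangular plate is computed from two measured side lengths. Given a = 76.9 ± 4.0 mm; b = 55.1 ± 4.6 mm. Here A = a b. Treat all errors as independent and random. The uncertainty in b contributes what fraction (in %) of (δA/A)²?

72.0%

(δA/A)² = (1·δa/a)² + (1·δb/b)²
  a term: (1×0.0520)² = 0.00271
  b term: (1×0.0835)² = 0.00697
Total = 0.00968. Share from b = 0.00697/0.00968 = 0.720.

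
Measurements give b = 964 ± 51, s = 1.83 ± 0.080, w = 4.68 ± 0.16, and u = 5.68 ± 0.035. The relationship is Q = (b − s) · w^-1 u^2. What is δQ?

426

Let h = b − s = 962. δh = √(δb² + δs²) = √(2600 + 0.00640) = 51.0, so δh/h = 0.0530.
Q is then a monomial in h, w, u:
δQ/Q = √((δh/h)² + (-1·δw/w)² + (2·δu/u)²) = √(0.00281 + 0.00117 + 0.000152) = 0.0643
Q = 6630, so δQ = 0.0643 × 6630 = 426.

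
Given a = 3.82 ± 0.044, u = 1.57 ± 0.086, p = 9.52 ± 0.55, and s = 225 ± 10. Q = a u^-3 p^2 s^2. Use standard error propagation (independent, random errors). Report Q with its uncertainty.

(4.53 ± 0.996) × 10^6

Products/powers → add relative errors in quadrature, weighted by exponent:
  (1·δa/a)² = (1×0.0115)² = 0.000133;  (-3·δu/u)² = (-3×0.0548)² = 0.0270;  (2·δp/p)² = (2×0.0578)² = 0.0134;  (2·δs/s)² = (2×0.0444)² = 0.00790
δQ/Q = √(0.0484) = 0.220
Q = 4.53e+06, so δQ = 0.220 × 4.53e+06 = 9.96e+05.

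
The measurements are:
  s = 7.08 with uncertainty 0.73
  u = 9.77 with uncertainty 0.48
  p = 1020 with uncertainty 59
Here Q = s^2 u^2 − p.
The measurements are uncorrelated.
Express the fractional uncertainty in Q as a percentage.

Let w = s^2·u^2 = 4780. δw/w = √((2·δs/s)² + (2·δu/u)²) = √(0.0425 + 0.00966) = 0.228, so δw = 1090.
Q = w − p: δQ = √(δw² + δp²) = √(1.19e+06 + 3480) = 1090
Q = 3760, so δQ/Q = 1090/3760 = 0.291.

29.1%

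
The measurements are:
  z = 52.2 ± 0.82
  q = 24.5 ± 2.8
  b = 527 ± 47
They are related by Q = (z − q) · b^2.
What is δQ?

1.59e+06

Let u = z − q = 27.7. δu = √(δz² + δq²) = √(0.672 + 7.84) = 2.92, so δu/u = 0.105.
Q is then a monomial in u, b:
δQ/Q = √((δu/u)² + (2·δb/b)²) = √(0.0111 + 0.0318) = 0.207
Q = 7.69e+06, so δQ = 0.207 × 7.69e+06 = 1.59e+06.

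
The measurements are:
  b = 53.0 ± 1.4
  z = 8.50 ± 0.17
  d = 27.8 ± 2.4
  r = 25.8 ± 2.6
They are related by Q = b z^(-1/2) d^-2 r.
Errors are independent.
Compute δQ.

Q is a product of powers, so relative uncertainties combine in quadrature:
  (1·δb/b)² = (1×0.0264)² = 0.000698;  (−½·δz/z)² = (-0.5×0.0200)² = 0.000100;  (-2·δd/d)² = (-2×0.0863)² = 0.0298;  (1·δr/r)² = (1×0.101)² = 0.0102
δQ/Q = √(0.0408) = 0.202
Q = 0.607, so δQ = 0.202 × 0.607 = 0.123.

0.123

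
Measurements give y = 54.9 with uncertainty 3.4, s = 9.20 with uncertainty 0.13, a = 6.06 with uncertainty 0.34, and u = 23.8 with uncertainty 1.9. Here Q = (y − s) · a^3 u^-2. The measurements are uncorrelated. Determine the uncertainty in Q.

Let w = y − s = 45.7. δw = √(δy² + δs²) = √(11.6 + 0.0169) = 3.40, so δw/w = 0.0745.
Q is then a monomial in w, a, u:
δQ/Q = √((δw/w)² + (3·δa/a)² + (-2·δu/u)²) = √(0.00554 + 0.0283 + 0.0255) = 0.244
Q = 18.0, so δQ = 0.244 × 18.0 = 4.37.

4.37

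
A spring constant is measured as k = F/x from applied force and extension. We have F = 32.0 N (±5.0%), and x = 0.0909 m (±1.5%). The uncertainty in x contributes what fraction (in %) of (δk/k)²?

8.26%

(δk/k)² = (1·δF/F)² + (-1·δx/x)²
  F term: (1×0.0500)² = 0.00250
  x term: (-1×0.0150)² = 0.000225
Total = 0.00273. Share from x = 0.000225/0.00273 = 0.0826.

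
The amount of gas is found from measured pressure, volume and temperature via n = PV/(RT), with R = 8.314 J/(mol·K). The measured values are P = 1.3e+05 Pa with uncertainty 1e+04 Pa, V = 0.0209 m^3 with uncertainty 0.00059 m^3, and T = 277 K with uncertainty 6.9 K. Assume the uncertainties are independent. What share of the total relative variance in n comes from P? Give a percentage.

80.7%

(δn/n)² = (1·δP/P)² + (1·δV/V)² + (-1·δT/T)²
  P term: (1×0.0769)² = 0.00592
  V term: (1×0.0282)² = 0.000797
  T term: (-1×0.0249)² = 0.000620
Total = 0.00733. Share from P = 0.00592/0.00733 = 0.807.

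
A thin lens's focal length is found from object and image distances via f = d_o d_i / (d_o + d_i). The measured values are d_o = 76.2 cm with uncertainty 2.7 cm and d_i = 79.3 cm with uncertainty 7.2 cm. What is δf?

1.87 cm

∂f/∂d_o = (d_i/(d_o+d_i))² = 0.260;  ∂f/∂d_i = (d_o/(d_o+d_i))² = 0.240
δf = √((∂f/∂d_o · δd_o)² + (∂f/∂d_i · δd_i)²) = √(0.493 + 2.99) = 1.87 cm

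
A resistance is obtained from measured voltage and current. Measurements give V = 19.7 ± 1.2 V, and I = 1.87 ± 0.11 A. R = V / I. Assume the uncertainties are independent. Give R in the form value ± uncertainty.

Since R is a product/quotient, work with relative uncertainties:
  (1·δV/V)² = (1×0.0609)² = 0.00371;  (-1·δI/I)² = (-1×0.0588)² = 0.00346
δR/R = √(0.00717) = 0.0847
R = 10.5 Ω, so δR = 0.0847 × 10.5 = 0.892 Ω.

10.5 ± 0.892 Ω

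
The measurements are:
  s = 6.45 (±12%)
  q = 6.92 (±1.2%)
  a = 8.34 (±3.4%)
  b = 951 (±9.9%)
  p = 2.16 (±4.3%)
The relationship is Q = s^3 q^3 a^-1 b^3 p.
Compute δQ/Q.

Q is a product of powers, so relative uncertainties combine in quadrature:
  (3·δs/s)² = (3×0.120)² = 0.130;  (3·δq/q)² = (3×0.0120)² = 0.00130;  (-1·δa/a)² = (-1×0.0340)² = 0.00116;  (3·δb/b)² = (3×0.0990)² = 0.0882;  (1·δp/p)² = (1×0.0430)² = 0.00185
δQ/Q = √(0.222) = 0.471

0.471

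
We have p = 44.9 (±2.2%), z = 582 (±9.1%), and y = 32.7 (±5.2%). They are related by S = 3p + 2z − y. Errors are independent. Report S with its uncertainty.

1270 ± 106

S is a linear combination, so absolute uncertainties add in quadrature:
  (3·δp)² = 8.78;  (2·δz)² = 11200;  (δy)² = 2.89
δS = √(11200) = 106
S = 1270.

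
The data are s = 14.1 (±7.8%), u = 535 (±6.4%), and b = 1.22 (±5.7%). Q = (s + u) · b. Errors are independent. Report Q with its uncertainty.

670 ± 56.6

Let w = s + u = 549. δw = √(δs² + δu²) = √(1.21 + 1170) = 34.3, so δw/w = 0.0624.
Q is then a monomial in w, b:
δQ/Q = √((δw/w)² + (1·δb/b)²) = √(0.00389 + 0.00325) = 0.0845
Q = 670, so δQ = 0.0845 × 670 = 56.6.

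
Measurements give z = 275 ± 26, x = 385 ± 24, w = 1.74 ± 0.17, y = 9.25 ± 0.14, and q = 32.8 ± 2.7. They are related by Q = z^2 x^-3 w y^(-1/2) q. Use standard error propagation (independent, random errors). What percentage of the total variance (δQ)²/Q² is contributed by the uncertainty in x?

40.1%

(δQ/Q)² = (2·δz/z)² + (-3·δx/x)² + (1·δw/w)² + (−½·δy/y)² + (1·δq/q)²
  z term: (2×0.0945)² = 0.0358
  x term: (-3×0.0623)² = 0.0350
  w term: (1×0.0977)² = 0.00955
  y term: (-0.5×0.0151)² = 5.73e-05
  q term: (1×0.0823)² = 0.00678
Total = 0.0871. Share from x = 0.0350/0.0871 = 0.401.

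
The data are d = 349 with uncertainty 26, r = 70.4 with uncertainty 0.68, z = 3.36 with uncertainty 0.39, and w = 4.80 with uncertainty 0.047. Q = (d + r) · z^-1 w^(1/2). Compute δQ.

36.0

Let u = d + r = 419. δu = √(δd² + δr²) = √(676 + 0.462) = 26.0, so δu/u = 0.0620.
Q is then a monomial in u, z, w:
δQ/Q = √((δu/u)² + (-1·δz/z)² + (½·δw/w)²) = √(0.00385 + 0.0135 + 2.4e-05) = 0.132
Q = 273, so δQ = 0.132 × 273 = 36.0.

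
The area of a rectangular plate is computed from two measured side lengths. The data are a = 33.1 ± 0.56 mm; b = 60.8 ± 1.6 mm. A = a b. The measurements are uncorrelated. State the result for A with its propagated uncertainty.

2010 ± 63.0 mm^2

A is a product of powers, so relative uncertainties combine in quadrature:
  (1·δa/a)² = (1×0.0169)² = 0.000286;  (1·δb/b)² = (1×0.0263)² = 0.000693
δA/A = √(0.000979) = 0.0313
A = 2010 mm^2, so δA = 0.0313 × 2010 = 63.0 mm^2.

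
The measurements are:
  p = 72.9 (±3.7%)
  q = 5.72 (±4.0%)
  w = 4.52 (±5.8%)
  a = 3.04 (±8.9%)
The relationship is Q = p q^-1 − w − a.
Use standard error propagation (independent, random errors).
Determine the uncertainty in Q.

Let h = p·q^-1 = 12.7. δh/h = √((1·δp/p)² + (-1·δq/q)²) = √(0.00137 + 0.00160) = 0.0545, so δh = 0.694.
Q = h − w − a: δQ = √(δh² + δw² + δa²) = √(0.482 + 0.0687 + 0.0732) = 0.790

0.790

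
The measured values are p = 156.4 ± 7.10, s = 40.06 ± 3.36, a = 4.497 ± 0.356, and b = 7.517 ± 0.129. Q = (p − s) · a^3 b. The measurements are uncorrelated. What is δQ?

19700

Let u = p − s = 116.3. δu = √(δp² + δs²) = √(50.4 + 11.3) = 7.85, so δu/u = 0.0675.
Q is then a monomial in u, a, b:
δQ/Q = √((δu/u)² + (3·δa/a)² + (1·δb/b)²) = √(0.00456 + 0.0564 + 0.000295) = 0.247
Q = 79530, so δQ = 0.247 × 79530 = 19700.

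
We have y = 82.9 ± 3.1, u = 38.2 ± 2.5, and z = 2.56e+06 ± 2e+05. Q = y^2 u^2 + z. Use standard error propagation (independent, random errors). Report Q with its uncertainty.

Let p = y^2·u^2 = 1e+07. δp/p = √((2·δy/y)² + (2·δu/u)²) = √(0.00559 + 0.0171) = 0.151, so δp = 1.51e+06.
Q = p + z: δQ = √(δp² + δz²) = √(2.29e+12 + 4e+10) = 1.52e+06
Q = 1.26e+07.

(1.26 ± 0.152) × 10^7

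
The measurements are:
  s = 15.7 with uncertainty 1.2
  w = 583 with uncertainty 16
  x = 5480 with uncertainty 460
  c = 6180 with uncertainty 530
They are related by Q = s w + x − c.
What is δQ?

Let p = s·w = 9150. δp/p = √((1·δs/s)² + (1·δw/w)²) = √(0.00584 + 0.000753) = 0.0812, so δp = 743.
Q = p + x − c: δQ = √(δp² + δx² + δc²) = √(5.53e+05 + 2.12e+05 + 2.81e+05) = 1020

1020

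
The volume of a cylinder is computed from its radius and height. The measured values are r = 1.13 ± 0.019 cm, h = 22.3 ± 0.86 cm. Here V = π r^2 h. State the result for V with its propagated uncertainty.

89.5 ± 4.58 cm^3

Each factor contributes (exponent × relative error)² to (δV/V)²:
  (2·δr/r)² = (2×0.0168)² = 0.00113;  (1·δh/h)² = (1×0.0386)² = 0.00149
δV/V = √(0.00262) = 0.0512
V = 89.5 cm^3, so δV = 0.0512 × 89.5 = 4.58 cm^3.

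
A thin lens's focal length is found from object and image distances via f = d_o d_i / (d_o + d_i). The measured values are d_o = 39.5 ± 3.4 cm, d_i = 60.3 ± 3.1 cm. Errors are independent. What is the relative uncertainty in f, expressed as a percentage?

5.58%

∂f/∂d_o = (d_i/(d_o+d_i))² = 0.365;  ∂f/∂d_i = (d_o/(d_o+d_i))² = 0.157
δf = √((∂f/∂d_o · δd_o)² + (∂f/∂d_i · δd_i)²) = √(1.54 + 0.236) = 1.33 cm
f = 23.9 cm, so δf/f = 1.33/23.9 = 0.0558.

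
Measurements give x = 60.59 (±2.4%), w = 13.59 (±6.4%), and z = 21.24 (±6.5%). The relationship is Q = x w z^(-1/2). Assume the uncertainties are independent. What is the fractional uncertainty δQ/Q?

Q is a product of powers, so relative uncertainties combine in quadrature:
  (1·δx/x)² = (1×0.0240)² = 0.000576;  (1·δw/w)² = (1×0.0640)² = 0.00410;  (−½·δz/z)² = (-0.5×0.0650)² = 0.00106
δQ/Q = √(0.00573) = 0.0757

0.0757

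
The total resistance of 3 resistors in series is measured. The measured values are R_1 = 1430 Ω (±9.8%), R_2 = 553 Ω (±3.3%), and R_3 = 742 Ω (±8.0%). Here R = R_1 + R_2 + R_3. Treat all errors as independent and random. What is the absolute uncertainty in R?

Sums and differences: (δR)² = Σ (cᵢ δxᵢ)².
  (δR_1)² = 19600;  (δR_2)² = 333;  (δR_3)² = 3520
δR = √(23500) = 153 Ω

153 Ω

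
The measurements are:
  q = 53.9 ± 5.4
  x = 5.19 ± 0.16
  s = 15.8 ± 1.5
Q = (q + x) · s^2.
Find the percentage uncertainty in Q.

Let u = q + x = 59.1. δu = √(δq² + δx²) = √(29.2 + 0.0256) = 5.40, so δu/u = 0.0914.
Q is then a monomial in u, s:
δQ/Q = √((δu/u)² + (2·δs/s)²) = √(0.00836 + 0.0361) = 0.211

21.1%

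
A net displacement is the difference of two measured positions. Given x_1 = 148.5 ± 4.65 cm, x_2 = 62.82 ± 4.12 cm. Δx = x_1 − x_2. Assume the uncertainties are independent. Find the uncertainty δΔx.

6.21 cm

Absolute uncertainties add in quadrature for a linear combination:
  (δx_1)² = 21.6;  (δx_2)² = 17.0
δΔx = √(38.6) = 6.21 cm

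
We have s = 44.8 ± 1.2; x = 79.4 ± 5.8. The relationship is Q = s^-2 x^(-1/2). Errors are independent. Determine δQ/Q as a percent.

6.48%

Each factor contributes (exponent × relative error)² to (δQ/Q)²:
  (-2·δs/s)² = (-2×0.0268)² = 0.00287;  (−½·δx/x)² = (-0.5×0.0730)² = 0.00133
δQ/Q = √(0.00420) = 0.0648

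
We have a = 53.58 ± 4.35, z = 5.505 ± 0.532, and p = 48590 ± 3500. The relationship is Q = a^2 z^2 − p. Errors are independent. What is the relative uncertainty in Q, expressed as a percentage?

Let w = a^2·z^2 = 87000. δw/w = √((2·δa/a)² + (2·δz/z)²) = √(0.0264 + 0.0374) = 0.252, so δw = 22000.
Q = w − p: δQ = √(δw² + δp²) = √(4.82e+08 + 1.22e+07) = 22200
Q = 38410, so δQ/Q = 22200/38410 = 0.579.

57.9%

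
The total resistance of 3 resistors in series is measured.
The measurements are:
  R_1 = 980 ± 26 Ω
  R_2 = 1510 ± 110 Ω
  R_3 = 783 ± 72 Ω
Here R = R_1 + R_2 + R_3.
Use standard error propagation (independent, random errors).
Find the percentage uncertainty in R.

4.09%

For a sum/difference, combine absolute errors in quadrature:
  (δR_1)² = 676;  (δR_2)² = 12100;  (δR_3)² = 5180
δR = √(18000) = 134 Ω
R = 3270 Ω, so δR/R = 134/3270 = 0.0409.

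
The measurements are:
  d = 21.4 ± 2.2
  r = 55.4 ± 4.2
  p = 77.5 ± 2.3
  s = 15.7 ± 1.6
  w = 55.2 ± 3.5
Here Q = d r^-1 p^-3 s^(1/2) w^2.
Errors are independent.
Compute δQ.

0.00208

Products/powers → add relative errors in quadrature, weighted by exponent:
  (1·δd/d)² = (1×0.103)² = 0.0106;  (-1·δr/r)² = (-1×0.0758)² = 0.00575;  (-3·δp/p)² = (-3×0.0297)² = 0.00793;  (½·δs/s)² = (0.5×0.102)² = 0.00260;  (2·δw/w)² = (2×0.0634)² = 0.0161
δQ/Q = √(0.0429) = 0.207
Q = 0.0100, so δQ = 0.207 × 0.0100 = 0.00208.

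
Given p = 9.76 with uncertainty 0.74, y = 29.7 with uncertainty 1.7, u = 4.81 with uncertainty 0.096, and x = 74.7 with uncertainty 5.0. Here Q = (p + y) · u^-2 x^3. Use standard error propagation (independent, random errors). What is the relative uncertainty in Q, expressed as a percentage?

Let w = p + y = 39.5. δw = √(δp² + δy²) = √(0.548 + 2.89) = 1.85, so δw/w = 0.0470.
Q is then a monomial in w, u, x:
δQ/Q = √((δw/w)² + (-2·δu/u)² + (3·δx/x)²) = √(0.00221 + 0.00159 + 0.0403) = 0.210

21.0%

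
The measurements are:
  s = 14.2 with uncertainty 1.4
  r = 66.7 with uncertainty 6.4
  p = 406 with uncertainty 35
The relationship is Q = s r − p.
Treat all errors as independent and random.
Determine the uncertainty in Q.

135

Let w = s·r = 947. δw/w = √((1·δs/s)² + (1·δr/r)²) = √(0.00972 + 0.00921) = 0.138, so δw = 130.
Q = w − p: δQ = √(δw² + δp²) = √(17000 + 1220) = 135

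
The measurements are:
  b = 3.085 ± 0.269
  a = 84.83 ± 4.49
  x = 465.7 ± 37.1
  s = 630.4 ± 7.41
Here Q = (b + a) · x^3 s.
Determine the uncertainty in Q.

Let u = b + a = 87.91. δu = √(δb² + δa²) = √(0.0724 + 20.2) = 4.50, so δu/u = 0.0512.
Q is then a monomial in u, x, s:
δQ/Q = √((δu/u)² + (3·δx/x)² + (1·δs/s)²) = √(0.00262 + 0.0571 + 0.000138) = 0.245
Q = 5.598e+12, so δQ = 0.245 × 5.598e+12 = 1.37e+12.

1.37e+12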